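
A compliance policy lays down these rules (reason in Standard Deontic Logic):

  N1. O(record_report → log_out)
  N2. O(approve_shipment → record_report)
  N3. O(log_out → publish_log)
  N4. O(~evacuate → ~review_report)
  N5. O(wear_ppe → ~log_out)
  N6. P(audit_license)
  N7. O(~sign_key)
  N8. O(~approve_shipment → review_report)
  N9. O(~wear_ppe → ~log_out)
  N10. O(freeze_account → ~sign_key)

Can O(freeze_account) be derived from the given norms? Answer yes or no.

Premise 10 is O(freeze_account → ~sign_key); even if O(~sign_key) held, inferring O(freeze_account) would be affirming the consequent — invalid.
No other premise forces O(freeze_account). An ideal world satisfying every premise can still have freeze_account false, so O(freeze_account) is not derivable.

No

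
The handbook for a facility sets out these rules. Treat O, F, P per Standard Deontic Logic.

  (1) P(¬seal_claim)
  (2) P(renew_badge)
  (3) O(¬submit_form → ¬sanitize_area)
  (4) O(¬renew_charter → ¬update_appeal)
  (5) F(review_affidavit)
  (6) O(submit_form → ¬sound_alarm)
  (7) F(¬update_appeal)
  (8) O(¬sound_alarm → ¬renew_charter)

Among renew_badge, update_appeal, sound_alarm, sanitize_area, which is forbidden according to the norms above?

sanitize_area

Premise 7, F(¬update_appeal), is equivalent to O(update_appeal).
Premise 4 is O(¬renew_charter → ¬update_appeal); contrapositively O(update_appeal → renew_charter). Since O(update_appeal) holds, K gives O(renew_charter).
Premise 8 is O(¬sound_alarm → ¬renew_charter); contrapositively O(renew_charter → sound_alarm). Since O(renew_charter) holds, K gives O(sound_alarm).
Premise 6, O(submit_form → ¬sound_alarm), contraposes to O(sound_alarm → ¬submit_form); with O(sound_alarm) we get O(¬submit_form).
Premise 3 is O(¬submit_form → ¬sanitize_area); since O(¬submit_form), deontic closure gives O(¬sanitize_area).
So O(¬sanitize_area) holds, i.e. sanitize_area is forbidden. None of the other listed options is forbidden under the premises.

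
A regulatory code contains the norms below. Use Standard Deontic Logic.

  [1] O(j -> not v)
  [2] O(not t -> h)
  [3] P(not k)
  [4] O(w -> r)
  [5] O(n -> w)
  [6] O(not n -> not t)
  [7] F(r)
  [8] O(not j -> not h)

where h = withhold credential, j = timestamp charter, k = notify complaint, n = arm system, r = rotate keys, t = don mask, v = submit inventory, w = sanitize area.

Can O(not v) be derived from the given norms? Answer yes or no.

Yes

Premise 7 is F(r), i.e. O(not r).
The contrapositive of premise 4 (O(w -> r)) is O(not r -> not w), and O(not r) is already established, so O(not w).
The contrapositive of premise 5 (O(n -> w)) is O(not w -> not n), and O(not w) is already established, so O(not n).
From O(not n) and premise 6, O(not n -> not t), we obtain O(not t).
Premise 2 is O(not t -> h); since O(not t), deontic closure gives O(h).
Premise 8 is O(not j -> not h); contrapositively O(h -> j). Since O(h) holds, K gives O(j).
Premise 1 is O(j -> not v); since O(j), deontic closure gives O(not v).
Premise 3 does not contribute to this derivation.
So O(not v) follows.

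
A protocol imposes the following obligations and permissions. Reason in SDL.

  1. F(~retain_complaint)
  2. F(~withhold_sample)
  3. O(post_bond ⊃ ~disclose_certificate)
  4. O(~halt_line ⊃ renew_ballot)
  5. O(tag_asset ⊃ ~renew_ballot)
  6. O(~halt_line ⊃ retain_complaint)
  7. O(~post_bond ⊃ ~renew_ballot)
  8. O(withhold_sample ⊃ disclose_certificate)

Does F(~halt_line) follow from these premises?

Yes

Premise 2, F(~withhold_sample), is equivalent to O(withhold_sample).
From O(withhold_sample) and premise 8, O(withhold_sample ⊃ disclose_certificate), we obtain O(disclose_certificate).
The contrapositive of premise 3 (O(post_bond ⊃ ~disclose_certificate)) is O(disclose_certificate ⊃ ~post_bond), and O(disclose_certificate) is already established, so O(~post_bond).
From O(~post_bond) and premise 7, O(~post_bond ⊃ ~renew_ballot), we obtain O(~renew_ballot).
Premise 4 is O(~halt_line ⊃ renew_ballot); contrapositively O(~renew_ballot ⊃ halt_line). Since O(~renew_ballot) holds, K gives O(halt_line).
Premises 1, 5, 6 do not contribute to this derivation.
So O(halt_line) holds, i.e. F(~halt_line). The claim follows.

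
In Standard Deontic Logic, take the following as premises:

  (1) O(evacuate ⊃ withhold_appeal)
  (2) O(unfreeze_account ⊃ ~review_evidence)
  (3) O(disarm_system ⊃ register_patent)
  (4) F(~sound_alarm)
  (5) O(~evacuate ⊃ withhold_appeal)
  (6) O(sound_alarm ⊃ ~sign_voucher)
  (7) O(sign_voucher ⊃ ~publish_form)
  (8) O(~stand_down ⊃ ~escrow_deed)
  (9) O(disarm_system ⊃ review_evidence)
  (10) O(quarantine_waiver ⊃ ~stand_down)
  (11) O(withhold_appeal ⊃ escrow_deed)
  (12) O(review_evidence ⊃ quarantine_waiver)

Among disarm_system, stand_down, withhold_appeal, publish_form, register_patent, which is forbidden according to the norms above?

By case analysis on ~evacuate: premise 5 gives O(~evacuate ⊃ withhold_appeal) and premise 1 gives O(evacuate ⊃ withhold_appeal), so O(withhold_appeal) either way.
Premise 11 is O(withhold_appeal ⊃ escrow_deed); since O(withhold_appeal), deontic closure gives O(escrow_deed).
Premise 8, O(~stand_down ⊃ ~escrow_deed), contraposes to O(escrow_deed ⊃ stand_down); with O(escrow_deed) we get O(stand_down).
Premise 10 is O(quarantine_waiver ⊃ ~stand_down); contrapositively O(stand_down ⊃ ~quarantine_waiver). Since O(stand_down) holds, K gives O(~quarantine_waiver).
Premise 12, O(review_evidence ⊃ quarantine_waiver), contraposes to O(~quarantine_waiver ⊃ ~review_evidence); with O(~quarantine_waiver) we get O(~review_evidence).
Premise 9 is O(disarm_system ⊃ review_evidence); contrapositively O(~review_evidence ⊃ ~disarm_system). Since O(~review_evidence) holds, K gives O(~disarm_system).
So O(~disarm_system) holds, i.e. disarm_system is forbidden. None of the other listed options is forbidden under the premises.

disarm_system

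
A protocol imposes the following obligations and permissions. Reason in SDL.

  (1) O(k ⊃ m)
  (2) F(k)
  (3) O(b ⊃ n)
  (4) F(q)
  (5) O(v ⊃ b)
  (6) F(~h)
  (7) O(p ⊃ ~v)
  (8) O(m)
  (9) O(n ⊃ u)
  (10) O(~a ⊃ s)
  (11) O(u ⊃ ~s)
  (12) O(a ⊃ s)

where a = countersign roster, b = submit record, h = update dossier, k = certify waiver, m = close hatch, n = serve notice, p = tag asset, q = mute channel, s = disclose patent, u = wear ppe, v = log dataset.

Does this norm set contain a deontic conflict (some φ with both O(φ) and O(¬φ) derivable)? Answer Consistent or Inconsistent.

Consistent

Premise 1 is O(k ⊃ m); even if O(m) held, inferring O(k) would be affirming the consequent — invalid.
So O(k) is not derivable, and the apparent clash with O(~k) does not arise.
A world satisfying every obligation exists (e.g. a=false, b=false, h=true, k=false, m=true, n=false, p=false, q=false, s=true, u=false, v=false); no atom is both obligatory and forbidden, so the set is consistent.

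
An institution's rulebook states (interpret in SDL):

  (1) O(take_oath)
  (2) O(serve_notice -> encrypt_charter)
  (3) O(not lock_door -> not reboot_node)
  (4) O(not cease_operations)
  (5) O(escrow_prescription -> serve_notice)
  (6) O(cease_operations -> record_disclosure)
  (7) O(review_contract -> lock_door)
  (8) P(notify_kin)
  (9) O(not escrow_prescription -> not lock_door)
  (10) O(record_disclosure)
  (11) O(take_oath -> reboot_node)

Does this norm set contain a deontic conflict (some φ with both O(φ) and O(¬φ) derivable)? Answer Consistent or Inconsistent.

Premise 6 is O(cease_operations -> record_disclosure); even if O(record_disclosure) held, inferring O(cease_operations) would be affirming the consequent — invalid.
So O(cease_operations) is not derivable, and the apparent clash with O(not cease_operations) does not arise.
A world satisfying every obligation exists (e.g. cease_operations=false, encrypt_charter=true, escrow_prescription=true, lock_door=true, notify_kin=false, reboot_node=true, record_disclosure=true, review_contract=false, serve_notice=true, take_oath=true); no atom is both obligatory and forbidden, so the set is consistent.

Consistent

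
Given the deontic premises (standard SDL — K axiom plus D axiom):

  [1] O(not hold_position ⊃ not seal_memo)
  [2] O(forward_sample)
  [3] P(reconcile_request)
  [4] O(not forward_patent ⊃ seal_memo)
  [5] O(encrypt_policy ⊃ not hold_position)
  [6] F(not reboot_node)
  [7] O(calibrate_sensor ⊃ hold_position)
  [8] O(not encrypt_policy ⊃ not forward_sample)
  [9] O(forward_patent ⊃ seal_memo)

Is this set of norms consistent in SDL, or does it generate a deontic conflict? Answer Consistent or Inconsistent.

Inconsistent

By case analysis on forward_patent: premise 9 gives O(forward_patent ⊃ seal_memo) and premise 4 gives O(not forward_patent ⊃ seal_memo), so O(seal_memo) either way.
Premise 1 is O(not hold_position ⊃ not seal_memo); contrapositively O(seal_memo ⊃ hold_position). Since O(seal_memo) holds, K gives O(hold_position).
Premise 5 is O(encrypt_policy ⊃ not hold_position); contrapositively O(hold_position ⊃ not encrypt_policy). Since O(hold_position) holds, K gives O(not encrypt_policy).
Applying K to premise 8 (O(not encrypt_policy ⊃ not forward_sample)) and O(not encrypt_policy) yields O(not forward_sample).
However, premise 2 gives O(forward_sample).
We now have both O(not forward_sample) and O(forward_sample) — forward_sample is simultaneously obligatory and forbidden, violating the D-axiom.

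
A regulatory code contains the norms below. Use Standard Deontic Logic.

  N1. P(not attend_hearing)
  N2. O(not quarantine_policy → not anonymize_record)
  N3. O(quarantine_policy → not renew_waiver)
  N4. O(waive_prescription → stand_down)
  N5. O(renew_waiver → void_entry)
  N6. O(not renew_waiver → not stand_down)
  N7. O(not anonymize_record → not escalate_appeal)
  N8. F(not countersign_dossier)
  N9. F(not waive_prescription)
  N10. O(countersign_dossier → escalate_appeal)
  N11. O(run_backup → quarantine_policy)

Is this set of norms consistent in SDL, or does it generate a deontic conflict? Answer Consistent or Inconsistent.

Premise 8, F(not countersign_dossier), is equivalent to O(countersign_dossier).
With premise 10, O(countersign_dossier → escalate_appeal), the K-axiom yields O(escalate_appeal).
Premise 7, O(not anonymize_record → not escalate_appeal), contraposes to O(escalate_appeal → anonymize_record); with O(escalate_appeal) we get O(anonymize_record).
The contrapositive of premise 2 (O(not quarantine_policy → not anonymize_record)) is O(anonymize_record → quarantine_policy), and O(anonymize_record) is already established, so O(quarantine_policy).
Premise 3 is O(quarantine_policy → not renew_waiver); since O(quarantine_policy), deontic closure gives O(not renew_waiver).
Premise 6 is O(not renew_waiver → not stand_down); since O(not renew_waiver), deontic closure gives O(not stand_down).
Premise 4 is O(waive_prescription → stand_down); contrapositively O(not stand_down → not waive_prescription). Since O(not stand_down) holds, K gives O(not waive_prescription).
Yet premise 9 is F(not waive_prescription), i.e. O(waive_prescription).
We now have both O(not waive_prescription) and O(waive_prescription) — waive_prescription is simultaneously obligatory and forbidden, violating the D-axiom.

Inconsistent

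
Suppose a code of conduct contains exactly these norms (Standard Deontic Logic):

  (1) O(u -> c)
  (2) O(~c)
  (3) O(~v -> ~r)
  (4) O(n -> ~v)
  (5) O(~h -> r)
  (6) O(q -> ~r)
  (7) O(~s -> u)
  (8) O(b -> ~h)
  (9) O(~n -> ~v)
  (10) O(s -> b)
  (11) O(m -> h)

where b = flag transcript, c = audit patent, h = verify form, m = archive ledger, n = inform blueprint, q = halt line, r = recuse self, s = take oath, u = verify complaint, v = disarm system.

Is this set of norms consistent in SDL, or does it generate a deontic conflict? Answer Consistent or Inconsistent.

Premises 9 and 4 cover both cases: O(~n -> ~v) and O(n -> ~v). Since ~n ∨ n is a tautology, O(~v) follows.
With premise 3, O(~v -> ~r), the K-axiom yields O(~r).
The contrapositive of premise 5 (O(~h -> r)) is O(~r -> h), and O(~r) is already established, so O(h).
The contrapositive of premise 8 (O(b -> ~h)) is O(h -> ~b), and O(h) is already established, so O(~b).
The contrapositive of premise 10 (O(s -> b)) is O(~b -> ~s), and O(~b) is already established, so O(~s).
With premise 7, O(~s -> u), the K-axiom yields O(u).
Applying K to premise 1 (O(u -> c)) and O(u) yields O(c).
However, premise 2 gives O(~c).
We now have both O(c) and O(~c) — c is simultaneously obligatory and forbidden, violating the D-axiom.

Inconsistent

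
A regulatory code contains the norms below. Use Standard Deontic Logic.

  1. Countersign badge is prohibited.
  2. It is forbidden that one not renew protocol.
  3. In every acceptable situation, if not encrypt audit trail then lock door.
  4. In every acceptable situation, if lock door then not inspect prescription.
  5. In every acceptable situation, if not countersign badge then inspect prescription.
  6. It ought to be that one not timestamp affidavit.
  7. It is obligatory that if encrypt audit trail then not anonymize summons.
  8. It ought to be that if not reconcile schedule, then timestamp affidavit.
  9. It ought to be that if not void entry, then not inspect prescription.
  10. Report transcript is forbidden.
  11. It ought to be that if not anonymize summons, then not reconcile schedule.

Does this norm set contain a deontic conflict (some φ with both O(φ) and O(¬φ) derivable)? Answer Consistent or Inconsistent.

Premise 6 gives O(¬timestamp_affidavit).
Premise 8 is O(¬reconcile_schedule → timestamp_affidavit); contrapositively O(¬timestamp_affidavit → reconcile_schedule). Since O(¬timestamp_affidavit) holds, K gives O(reconcile_schedule).
The contrapositive of premise 11 (O(¬anonymize_summons → ¬reconcile_schedule)) is O(reconcile_schedule → anonymize_summons), and O(reconcile_schedule) is already established, so O(anonymize_summons).
Premise 7, O(encrypt_audit_trail → ¬anonymize_summons), contraposes to O(anonymize_summons → ¬encrypt_audit_trail); with O(anonymize_summons) we get O(¬encrypt_audit_trail).
With premise 3, O(¬encrypt_audit_trail → lock_door), the K-axiom yields O(lock_door).
Premise 4 is O(lock_door → ¬inspect_prescription); since O(lock_door), deontic closure gives O(¬inspect_prescription).
The contrapositive of premise 5 (O(¬countersign_badge → inspect_prescription)) is O(¬inspect_prescription → countersign_badge), and O(¬inspect_prescription) is already established, so O(countersign_badge).
Yet premise 1 is F(countersign_badge), i.e. O(¬countersign_badge).
We now have both O(countersign_badge) and O(¬countersign_badge) — countersign_badge is simultaneously obligatory and forbidden, violating the D-axiom.

Inconsistent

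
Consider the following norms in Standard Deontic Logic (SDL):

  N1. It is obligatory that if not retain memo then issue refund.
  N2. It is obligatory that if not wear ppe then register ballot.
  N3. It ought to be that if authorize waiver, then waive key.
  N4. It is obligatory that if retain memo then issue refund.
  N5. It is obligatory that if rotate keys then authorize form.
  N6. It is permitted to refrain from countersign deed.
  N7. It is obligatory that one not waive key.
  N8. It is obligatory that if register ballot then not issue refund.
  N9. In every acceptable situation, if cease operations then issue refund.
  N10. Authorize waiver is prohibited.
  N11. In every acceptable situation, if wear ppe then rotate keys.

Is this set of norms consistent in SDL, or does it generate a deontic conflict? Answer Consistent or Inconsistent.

Consistent

Premise 3 is O(authorize_waiver → waive_key), but O(authorize_waiver) is not derivable from the premises, so it does not yield O(waive_key).
So O(waive_key) is not derivable, and the apparent clash with O(¬waive_key) does not arise.
A world satisfying every obligation exists (e.g. authorize_form=true, authorize_waiver=false, cease_operations=false, countersign_deed=false, issue_refund=true, register_ballot=false, retain_memo=false, rotate_keys=true, waive_key=false, wear_ppe=true); no atom is both obligatory and forbidden, so the set is consistent.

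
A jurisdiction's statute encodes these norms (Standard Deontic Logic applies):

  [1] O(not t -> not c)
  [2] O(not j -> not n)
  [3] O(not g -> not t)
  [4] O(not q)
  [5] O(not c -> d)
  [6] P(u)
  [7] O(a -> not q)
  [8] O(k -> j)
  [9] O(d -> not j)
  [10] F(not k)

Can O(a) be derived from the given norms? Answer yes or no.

Premise 7 is O(a -> not q); even if O(not q) held, inferring O(a) would be affirming the consequent — invalid.
No other premise forces O(a). An ideal world satisfying every premise can still have a false, so O(a) is not derivable.

No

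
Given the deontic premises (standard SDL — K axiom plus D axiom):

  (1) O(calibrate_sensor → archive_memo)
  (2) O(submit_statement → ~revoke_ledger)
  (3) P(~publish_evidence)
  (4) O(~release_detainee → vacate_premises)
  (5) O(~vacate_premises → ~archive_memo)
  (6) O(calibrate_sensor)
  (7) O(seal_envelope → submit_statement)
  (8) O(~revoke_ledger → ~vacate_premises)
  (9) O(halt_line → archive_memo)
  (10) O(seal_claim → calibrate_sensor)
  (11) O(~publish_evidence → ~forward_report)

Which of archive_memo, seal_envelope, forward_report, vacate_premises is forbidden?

Premise 6 gives O(calibrate_sensor).
With premise 1, O(calibrate_sensor → archive_memo), the K-axiom yields O(archive_memo).
Premise 5, O(~vacate_premises → ~archive_memo), contraposes to O(archive_memo → vacate_premises); with O(archive_memo) we get O(vacate_premises).
Premise 8, O(~revoke_ledger → ~vacate_premises), contraposes to O(vacate_premises → revoke_ledger); with O(vacate_premises) we get O(revoke_ledger).
Premise 2, O(submit_statement → ~revoke_ledger), contraposes to O(revoke_ledger → ~submit_statement); with O(revoke_ledger) we get O(~submit_statement).
Premise 7, O(seal_envelope → submit_statement), contraposes to O(~submit_statement → ~seal_envelope); with O(~submit_statement) we get O(~seal_envelope).
So O(~seal_envelope) holds, i.e. seal_envelope is forbidden. None of the other listed options is forbidden under the premises.

seal_envelope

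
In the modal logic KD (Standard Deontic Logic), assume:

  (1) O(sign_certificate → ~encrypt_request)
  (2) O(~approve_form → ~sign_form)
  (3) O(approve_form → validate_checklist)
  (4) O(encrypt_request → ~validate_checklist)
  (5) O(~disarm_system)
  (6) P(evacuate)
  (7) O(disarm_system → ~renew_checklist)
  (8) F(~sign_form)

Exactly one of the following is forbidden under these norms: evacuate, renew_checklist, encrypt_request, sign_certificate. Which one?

encrypt_request

Premise 8, F(~sign_form), is equivalent to O(sign_form).
Premise 2, O(~approve_form → ~sign_form), contraposes to O(sign_form → approve_form); with O(sign_form) we get O(approve_form).
With premise 3, O(approve_form → validate_checklist), the K-axiom yields O(validate_checklist).
Premise 4 is O(encrypt_request → ~validate_checklist); contrapositively O(validate_checklist → ~encrypt_request). Since O(validate_checklist) holds, K gives O(~encrypt_request).
So O(~encrypt_request) holds, i.e. encrypt_request is forbidden. None of the other listed options is forbidden under the premises.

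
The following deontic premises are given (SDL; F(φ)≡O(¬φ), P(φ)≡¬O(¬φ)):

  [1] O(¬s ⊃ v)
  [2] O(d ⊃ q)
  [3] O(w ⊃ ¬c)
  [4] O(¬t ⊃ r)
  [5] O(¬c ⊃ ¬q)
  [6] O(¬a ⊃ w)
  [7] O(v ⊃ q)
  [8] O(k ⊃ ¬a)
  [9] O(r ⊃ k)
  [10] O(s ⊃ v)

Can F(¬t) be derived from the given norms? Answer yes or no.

Premises 1 and 10 cover both cases: O(¬s ⊃ v) and O(s ⊃ v). Since ¬s ∨ s is a tautology, O(v) follows.
From O(v) and premise 7, O(v ⊃ q), we obtain O(q).
Premise 5, O(¬c ⊃ ¬q), contraposes to O(q ⊃ c); with O(q) we get O(c).
Premise 3, O(w ⊃ ¬c), contraposes to O(c ⊃ ¬w); with O(c) we get O(¬w).
Premise 6, O(¬a ⊃ w), contraposes to O(¬w ⊃ a); with O(¬w) we get O(a).
The contrapositive of premise 8 (O(k ⊃ ¬a)) is O(a ⊃ ¬k), and O(a) is already established, so O(¬k).
Premise 9 is O(r ⊃ k); contrapositively O(¬k ⊃ ¬r). Since O(¬k) holds, K gives O(¬r).
Premise 4 is O(¬t ⊃ r); contrapositively O(¬r ⊃ t). Since O(¬r) holds, K gives O(t).
Premise 2 does not contribute to this derivation.
So O(t) holds, i.e. F(¬t). The claim follows.

Yes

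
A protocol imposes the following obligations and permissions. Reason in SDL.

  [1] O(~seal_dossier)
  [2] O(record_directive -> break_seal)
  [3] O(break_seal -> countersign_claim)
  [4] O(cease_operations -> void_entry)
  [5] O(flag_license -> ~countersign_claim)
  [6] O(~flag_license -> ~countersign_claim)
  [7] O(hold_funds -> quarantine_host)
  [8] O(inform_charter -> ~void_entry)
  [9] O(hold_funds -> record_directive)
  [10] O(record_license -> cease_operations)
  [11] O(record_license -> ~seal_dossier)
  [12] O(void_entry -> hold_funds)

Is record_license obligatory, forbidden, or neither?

Premises 6 and 5 cover both cases: O(~flag_license -> ~countersign_claim) and O(flag_license -> ~countersign_claim). Since ~flag_license ∨ flag_license is a tautology, O(~countersign_claim) follows.
The contrapositive of premise 3 (O(break_seal -> countersign_claim)) is O(~countersign_claim -> ~break_seal), and O(~countersign_claim) is already established, so O(~break_seal).
The contrapositive of premise 2 (O(record_directive -> break_seal)) is O(~break_seal -> ~record_directive), and O(~break_seal) is already established, so O(~record_directive).
Premise 9 is O(hold_funds -> record_directive); contrapositively O(~record_directive -> ~hold_funds). Since O(~record_directive) holds, K gives O(~hold_funds).
Premise 12, O(void_entry -> hold_funds), contraposes to O(~hold_funds -> ~void_entry); with O(~hold_funds) we get O(~void_entry).
Premise 4 is O(cease_operations -> void_entry); contrapositively O(~void_entry -> ~cease_operations). Since O(~void_entry) holds, K gives O(~cease_operations).
The contrapositive of premise 10 (O(record_license -> cease_operations)) is O(~cease_operations -> ~record_license), and O(~cease_operations) is already established, so O(~record_license).
Premises 1, 7, 8, 11 do not contribute to this derivation.
Thus O(~record_license), which is F(record_license): record_license is forbidden.

Forbidden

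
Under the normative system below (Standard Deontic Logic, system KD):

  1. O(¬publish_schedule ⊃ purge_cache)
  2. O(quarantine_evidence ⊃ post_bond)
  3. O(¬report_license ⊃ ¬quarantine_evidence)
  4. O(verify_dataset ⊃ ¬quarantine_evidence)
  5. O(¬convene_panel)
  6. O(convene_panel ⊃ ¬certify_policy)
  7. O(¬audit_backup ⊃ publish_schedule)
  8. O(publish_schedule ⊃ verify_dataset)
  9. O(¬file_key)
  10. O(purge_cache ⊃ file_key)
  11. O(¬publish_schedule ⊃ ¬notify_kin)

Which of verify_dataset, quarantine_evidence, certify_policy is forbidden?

From premise 9 we have O(¬file_key).
Premise 10, O(purge_cache ⊃ file_key), contraposes to O(¬file_key ⊃ ¬purge_cache); with O(¬file_key) we get O(¬purge_cache).
Premise 1, O(¬publish_schedule ⊃ purge_cache), contraposes to O(¬purge_cache ⊃ publish_schedule); with O(¬purge_cache) we get O(publish_schedule).
Premise 8 is O(publish_schedule ⊃ verify_dataset); since O(publish_schedule), deontic closure gives O(verify_dataset).
From O(verify_dataset) and premise 4, O(verify_dataset ⊃ ¬quarantine_evidence), we obtain O(¬quarantine_evidence).
So O(¬quarantine_evidence) holds, i.e. quarantine_evidence is forbidden. None of the other listed options is forbidden under the premises.

quarantine_evidence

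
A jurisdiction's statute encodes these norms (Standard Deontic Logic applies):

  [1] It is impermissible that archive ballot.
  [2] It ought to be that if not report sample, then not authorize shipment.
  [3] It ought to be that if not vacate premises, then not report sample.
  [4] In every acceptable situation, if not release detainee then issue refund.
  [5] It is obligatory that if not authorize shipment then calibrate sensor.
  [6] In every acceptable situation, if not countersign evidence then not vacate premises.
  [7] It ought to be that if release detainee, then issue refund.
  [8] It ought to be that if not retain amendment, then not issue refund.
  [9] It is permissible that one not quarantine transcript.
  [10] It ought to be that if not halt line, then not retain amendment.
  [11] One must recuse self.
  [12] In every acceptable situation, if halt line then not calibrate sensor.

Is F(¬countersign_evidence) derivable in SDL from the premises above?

Yes

Premises 4 and 7 are O(¬release_detainee → issue_refund) and O(release_detainee → issue_refund); every ideal world satisfies ¬release_detainee or release_detainee, so in either case issue_refund holds — hence O(issue_refund).
The contrapositive of premise 8 (O(¬retain_amendment → ¬issue_refund)) is O(issue_refund → retain_amendment), and O(issue_refund) is already established, so O(retain_amendment).
Premise 10 is O(¬halt_line → ¬retain_amendment); contrapositively O(retain_amendment → halt_line). Since O(retain_amendment) holds, K gives O(halt_line).
Applying K to premise 12 (O(halt_line → ¬calibrate_sensor)) and O(halt_line) yields O(¬calibrate_sensor).
Premise 5 is O(¬authorize_shipment → calibrate_sensor); contrapositively O(¬calibrate_sensor → authorize_shipment). Since O(¬calibrate_sensor) holds, K gives O(authorize_shipment).
Premise 2, O(¬report_sample → ¬authorize_shipment), contraposes to O(authorize_shipment → report_sample); with O(authorize_shipment) we get O(report_sample).
Premise 3 is O(¬vacate_premises → ¬report_sample); contrapositively O(report_sample → vacate_premises). Since O(report_sample) holds, K gives O(vacate_premises).
The contrapositive of premise 6 (O(¬countersign_evidence → ¬vacate_premises)) is O(vacate_premises → countersign_evidence), and O(vacate_premises) is already established, so O(countersign_evidence).
Premises 1, 9, 11 do not contribute to this derivation.
So O(countersign_evidence) holds, i.e. F(¬countersign_evidence). The claim follows.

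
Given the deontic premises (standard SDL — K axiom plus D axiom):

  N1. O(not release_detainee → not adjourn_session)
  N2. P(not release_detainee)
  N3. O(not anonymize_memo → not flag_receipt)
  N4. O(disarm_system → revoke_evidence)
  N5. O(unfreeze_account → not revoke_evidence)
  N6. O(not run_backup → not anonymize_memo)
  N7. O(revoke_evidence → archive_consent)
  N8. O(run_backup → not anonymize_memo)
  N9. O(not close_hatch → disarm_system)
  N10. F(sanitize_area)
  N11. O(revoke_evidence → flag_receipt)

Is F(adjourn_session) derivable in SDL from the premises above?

No

Premise 1 is O(not release_detainee → not adjourn_session), but O(not release_detainee) is not derivable from the premises (the permission P(not release_detainee) asserts only not O(release_detainee), not O(not release_detainee)), so it does not yield O(not adjourn_session).
No other premise forces O(not adjourn_session). An ideal world satisfying every premise can still have adjourn_session true, so F(adjourn_session) is not derivable.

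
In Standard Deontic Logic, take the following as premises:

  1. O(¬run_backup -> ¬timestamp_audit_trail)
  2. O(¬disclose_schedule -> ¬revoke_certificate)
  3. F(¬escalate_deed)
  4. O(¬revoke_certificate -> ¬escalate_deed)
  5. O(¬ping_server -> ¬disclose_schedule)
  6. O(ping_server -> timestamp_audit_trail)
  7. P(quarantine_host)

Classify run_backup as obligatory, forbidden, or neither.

Premise 3 is F(¬escalate_deed), i.e. O(escalate_deed).
The contrapositive of premise 4 (O(¬revoke_certificate -> ¬escalate_deed)) is O(escalate_deed -> revoke_certificate), and O(escalate_deed) is already established, so O(revoke_certificate).
Premise 2, O(¬disclose_schedule -> ¬revoke_certificate), contraposes to O(revoke_certificate -> disclose_schedule); with O(revoke_certificate) we get O(disclose_schedule).
Premise 5, O(¬ping_server -> ¬disclose_schedule), contraposes to O(disclose_schedule -> ping_server); with O(disclose_schedule) we get O(ping_server).
Premise 6 is O(ping_server -> timestamp_audit_trail); since O(ping_server), deontic closure gives O(timestamp_audit_trail).
Premise 1 is O(¬run_backup -> ¬timestamp_audit_trail); contrapositively O(timestamp_audit_trail -> run_backup). Since O(timestamp_audit_trail) holds, K gives O(run_backup).
Premise 7 does not contribute to this derivation.
Hence run_backup is obligatory.

Obligatory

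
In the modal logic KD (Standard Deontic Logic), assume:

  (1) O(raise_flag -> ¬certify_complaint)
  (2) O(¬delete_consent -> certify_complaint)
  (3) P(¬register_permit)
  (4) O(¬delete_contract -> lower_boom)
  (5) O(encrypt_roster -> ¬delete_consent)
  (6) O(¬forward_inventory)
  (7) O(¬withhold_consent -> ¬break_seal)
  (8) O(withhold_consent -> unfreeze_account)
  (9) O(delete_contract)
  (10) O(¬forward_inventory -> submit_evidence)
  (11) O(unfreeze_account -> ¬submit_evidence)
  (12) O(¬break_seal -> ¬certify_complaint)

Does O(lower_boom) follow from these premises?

Premise 4 is O(¬delete_contract -> lower_boom), but O(¬delete_contract) is not derivable from the premises, so it does not yield O(lower_boom).
No other premise forces O(lower_boom). An ideal world satisfying every premise can still have lower_boom false, so O(lower_boom) is not derivable.

No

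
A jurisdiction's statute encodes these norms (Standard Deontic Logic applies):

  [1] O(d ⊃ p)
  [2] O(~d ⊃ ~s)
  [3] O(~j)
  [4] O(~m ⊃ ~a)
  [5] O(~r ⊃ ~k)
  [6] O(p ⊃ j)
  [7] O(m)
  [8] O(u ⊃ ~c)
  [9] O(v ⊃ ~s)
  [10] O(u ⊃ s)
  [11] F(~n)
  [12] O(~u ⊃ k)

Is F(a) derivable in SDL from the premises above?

No

Premise 4 is O(~m ⊃ ~a), but O(~m) is not derivable from the premises, so it does not yield O(~a).
No other premise forces O(~a). An ideal world satisfying every premise can still have a true, so F(a) is not derivable.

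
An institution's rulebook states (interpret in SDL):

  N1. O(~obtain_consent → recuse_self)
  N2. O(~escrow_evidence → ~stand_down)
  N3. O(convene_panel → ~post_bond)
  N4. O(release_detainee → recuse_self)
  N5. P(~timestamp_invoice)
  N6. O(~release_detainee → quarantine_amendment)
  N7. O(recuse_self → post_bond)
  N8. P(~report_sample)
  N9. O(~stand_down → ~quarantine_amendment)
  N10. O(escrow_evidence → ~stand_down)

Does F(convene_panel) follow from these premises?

Premises 10 and 2 are O(escrow_evidence → ~stand_down) and O(~escrow_evidence → ~stand_down); every ideal world satisfies escrow_evidence or ~escrow_evidence, so in either case ~stand_down holds — hence O(~stand_down).
With premise 9, O(~stand_down → ~quarantine_amendment), the K-axiom yields O(~quarantine_amendment).
Premise 6, O(~release_detainee → quarantine_amendment), contraposes to O(~quarantine_amendment → release_detainee); with O(~quarantine_amendment) we get O(release_detainee).
Premise 4 is O(release_detainee → recuse_self); since O(release_detainee), deontic closure gives O(recuse_self).
Applying K to premise 7 (O(recuse_self → post_bond)) and O(recuse_self) yields O(post_bond).
The contrapositive of premise 3 (O(convene_panel → ~post_bond)) is O(post_bond → ~convene_panel), and O(post_bond) is already established, so O(~convene_panel).
Premises 1, 5, 8 do not contribute to this derivation.
So O(~convene_panel) holds, i.e. F(convene_panel). The claim follows.

Yes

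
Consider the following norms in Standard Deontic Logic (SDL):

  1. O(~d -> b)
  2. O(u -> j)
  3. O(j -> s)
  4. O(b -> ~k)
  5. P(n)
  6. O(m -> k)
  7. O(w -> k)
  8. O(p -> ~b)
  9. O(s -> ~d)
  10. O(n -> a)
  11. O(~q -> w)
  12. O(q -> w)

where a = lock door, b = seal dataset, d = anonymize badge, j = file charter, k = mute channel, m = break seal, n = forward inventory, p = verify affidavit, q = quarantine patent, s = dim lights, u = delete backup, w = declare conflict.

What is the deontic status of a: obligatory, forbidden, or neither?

Premise 10 is O(n -> a), but O(n) is not derivable from the premises (the permission P(n) asserts only ~O(~n), not O(n)), so it does not yield O(a).
No premise or chain of K-axiom applications forces O(a), and none forces O(~a). So a is neither obligatory nor forbidden under these norms.

Neither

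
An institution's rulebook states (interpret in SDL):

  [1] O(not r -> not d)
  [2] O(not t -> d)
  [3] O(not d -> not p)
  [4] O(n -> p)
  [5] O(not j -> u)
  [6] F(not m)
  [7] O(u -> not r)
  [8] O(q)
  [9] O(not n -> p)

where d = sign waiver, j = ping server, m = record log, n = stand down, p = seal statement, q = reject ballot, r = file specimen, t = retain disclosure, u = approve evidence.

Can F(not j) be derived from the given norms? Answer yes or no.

Yes

Premises 4 and 9 are O(n -> p) and O(not n -> p); every ideal world satisfies n or not n, so in either case p holds — hence O(p).
Premise 3, O(not d -> not p), contraposes to O(p -> d); with O(p) we get O(d).
The contrapositive of premise 1 (O(not r -> not d)) is O(d -> r), and O(d) is already established, so O(r).
Premise 7, O(u -> not r), contraposes to O(r -> not u); with O(r) we get O(not u).
Premise 5, O(not j -> u), contraposes to O(not u -> j); with O(not u) we get O(j).
Premises 2, 6, 8 do not contribute to this derivation.
So O(j) holds, i.e. F(not j). The claim follows.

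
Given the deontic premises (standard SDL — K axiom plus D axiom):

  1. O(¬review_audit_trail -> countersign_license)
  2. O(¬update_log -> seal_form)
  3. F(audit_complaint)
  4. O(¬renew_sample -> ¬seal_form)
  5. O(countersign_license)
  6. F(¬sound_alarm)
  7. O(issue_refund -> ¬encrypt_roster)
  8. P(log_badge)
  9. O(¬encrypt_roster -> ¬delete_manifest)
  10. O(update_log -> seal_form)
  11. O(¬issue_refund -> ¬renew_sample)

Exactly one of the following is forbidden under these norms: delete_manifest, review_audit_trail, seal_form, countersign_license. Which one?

delete_manifest

Premises 10 and 2 are O(update_log -> seal_form) and O(¬update_log -> seal_form); every ideal world satisfies update_log or ¬update_log, so in either case seal_form holds — hence O(seal_form).
Premise 4, O(¬renew_sample -> ¬seal_form), contraposes to O(seal_form -> renew_sample); with O(seal_form) we get O(renew_sample).
Premise 11, O(¬issue_refund -> ¬renew_sample), contraposes to O(renew_sample -> issue_refund); with O(renew_sample) we get O(issue_refund).
With premise 7, O(issue_refund -> ¬encrypt_roster), the K-axiom yields O(¬encrypt_roster).
With premise 9, O(¬encrypt_roster -> ¬delete_manifest), the K-axiom yields O(¬delete_manifest).
So O(¬delete_manifest) holds, i.e. delete_manifest is forbidden. None of the other listed options is forbidden under the premises.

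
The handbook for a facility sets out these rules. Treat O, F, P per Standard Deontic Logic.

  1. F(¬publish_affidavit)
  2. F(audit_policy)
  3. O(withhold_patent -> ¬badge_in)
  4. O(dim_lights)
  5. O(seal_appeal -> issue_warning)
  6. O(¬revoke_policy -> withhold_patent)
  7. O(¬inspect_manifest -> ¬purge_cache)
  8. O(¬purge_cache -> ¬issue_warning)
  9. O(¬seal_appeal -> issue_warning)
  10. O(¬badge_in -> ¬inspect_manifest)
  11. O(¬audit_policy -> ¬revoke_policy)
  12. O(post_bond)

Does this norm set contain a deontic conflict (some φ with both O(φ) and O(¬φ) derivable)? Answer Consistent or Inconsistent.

Inconsistent

Premises 9 and 5 are O(¬seal_appeal -> issue_warning) and O(seal_appeal -> issue_warning); every ideal world satisfies ¬seal_appeal or seal_appeal, so in either case issue_warning holds — hence O(issue_warning).
Premise 8, O(¬purge_cache -> ¬issue_warning), contraposes to O(issue_warning -> purge_cache); with O(issue_warning) we get O(purge_cache).
Premise 7, O(¬inspect_manifest -> ¬purge_cache), contraposes to O(purge_cache -> inspect_manifest); with O(purge_cache) we get O(inspect_manifest).
Premise 10 is O(¬badge_in -> ¬inspect_manifest); contrapositively O(inspect_manifest -> badge_in). Since O(inspect_manifest) holds, K gives O(badge_in).
Premise 3 is O(withhold_patent -> ¬badge_in); contrapositively O(badge_in -> ¬withhold_patent). Since O(badge_in) holds, K gives O(¬withhold_patent).
Premise 6, O(¬revoke_policy -> withhold_patent), contraposes to O(¬withhold_patent -> revoke_policy); with O(¬withhold_patent) we get O(revoke_policy).
The contrapositive of premise 11 (O(¬audit_policy -> ¬revoke_policy)) is O(revoke_policy -> audit_policy), and O(revoke_policy) is already established, so O(audit_policy).
However, F(audit_policy) at premise 2 amounts to O(¬audit_policy).
We now have both O(audit_policy) and O(¬audit_policy) — audit_policy is simultaneously obligatory and forbidden, violating the D-axiom.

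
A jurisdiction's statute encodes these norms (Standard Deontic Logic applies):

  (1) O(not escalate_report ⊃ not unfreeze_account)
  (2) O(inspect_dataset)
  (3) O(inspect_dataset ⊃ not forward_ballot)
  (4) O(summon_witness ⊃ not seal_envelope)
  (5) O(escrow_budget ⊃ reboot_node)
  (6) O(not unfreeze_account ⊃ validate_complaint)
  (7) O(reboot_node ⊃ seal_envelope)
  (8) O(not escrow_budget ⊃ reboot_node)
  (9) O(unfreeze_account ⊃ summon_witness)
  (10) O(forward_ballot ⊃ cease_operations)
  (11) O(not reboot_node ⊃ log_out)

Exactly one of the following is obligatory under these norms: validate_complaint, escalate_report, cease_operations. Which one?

Premises 8 and 5 cover both cases: O(not escrow_budget ⊃ reboot_node) and O(escrow_budget ⊃ reboot_node). Since not escrow_budget ∨ escrow_budget is a tautology, O(reboot_node) follows.
With premise 7, O(reboot_node ⊃ seal_envelope), the K-axiom yields O(seal_envelope).
Premise 4, O(summon_witness ⊃ not seal_envelope), contraposes to O(seal_envelope ⊃ not summon_witness); with O(seal_envelope) we get O(not summon_witness).
The contrapositive of premise 9 (O(unfreeze_account ⊃ summon_witness)) is O(not summon_witness ⊃ not unfreeze_account), and O(not summon_witness) is already established, so O(not unfreeze_account).
Applying K to premise 6 (O(not unfreeze_account ⊃ validate_complaint)) and O(not unfreeze_account) yields O(validate_complaint).
So O(validate_complaint) holds — validate_complaint is obligatory. None of the other listed options is made obligatory by any chain of premises.

validate_complaint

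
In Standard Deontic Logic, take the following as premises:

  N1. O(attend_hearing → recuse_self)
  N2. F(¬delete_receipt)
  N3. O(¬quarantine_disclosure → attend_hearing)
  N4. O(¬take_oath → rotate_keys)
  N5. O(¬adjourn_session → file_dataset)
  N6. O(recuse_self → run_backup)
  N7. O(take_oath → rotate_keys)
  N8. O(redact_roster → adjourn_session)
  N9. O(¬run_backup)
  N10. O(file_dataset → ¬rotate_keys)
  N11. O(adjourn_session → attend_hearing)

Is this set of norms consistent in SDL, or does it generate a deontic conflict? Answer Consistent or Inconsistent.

Premises 4 and 7 cover both cases: O(¬take_oath → rotate_keys) and O(take_oath → rotate_keys). Since ¬take_oath ∨ take_oath is a tautology, O(rotate_keys) follows.
Premise 10, O(file_dataset → ¬rotate_keys), contraposes to O(rotate_keys → ¬file_dataset); with O(rotate_keys) we get O(¬file_dataset).
Premise 5, O(¬adjourn_session → file_dataset), contraposes to O(¬file_dataset → adjourn_session); with O(¬file_dataset) we get O(adjourn_session).
Premise 11 is O(adjourn_session → attend_hearing); since O(adjourn_session), deontic closure gives O(attend_hearing).
Premise 1 is O(attend_hearing → recuse_self); since O(attend_hearing), deontic closure gives O(recuse_self).
With premise 6, O(recuse_self → run_backup), the K-axiom yields O(run_backup).
Yet premise 9 states O(¬run_backup).
We now have both O(run_backup) and O(¬run_backup) — run_backup is simultaneously obligatory and forbidden, violating the D-axiom.

Inconsistent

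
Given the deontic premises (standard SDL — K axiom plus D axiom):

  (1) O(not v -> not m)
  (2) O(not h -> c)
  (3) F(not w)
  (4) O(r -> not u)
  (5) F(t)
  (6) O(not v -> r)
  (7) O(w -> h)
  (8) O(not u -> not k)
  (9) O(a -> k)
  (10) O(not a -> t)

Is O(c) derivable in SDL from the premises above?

Premise 2 is O(not h -> c), but O(not h) is not derivable from the premises, so it does not yield O(c).
No other premise forces O(c). An ideal world satisfying every premise can still have c false, so O(c) is not derivable.

No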